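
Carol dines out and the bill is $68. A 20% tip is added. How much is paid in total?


Calculate the tip:
20% of $68 = $13.60
Add tip to meal cost:
$68 + $13.60 = $81.60

$81.60


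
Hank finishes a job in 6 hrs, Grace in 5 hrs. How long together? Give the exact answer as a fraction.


Hank's rate: 1/6 of the job per hour
Grace's rate: 1/5 of the job per hour
Combined rate: 1/6 + 1/5 = 11/30 per hour
Time = 1 / (11/30) = 30/11 hours (≈ 2.73 hours)

30/11 hours


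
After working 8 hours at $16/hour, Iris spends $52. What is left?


Calculate earnings:
8 x $16 = $128
Subtract spending:
$128 - $52 = $76

$76


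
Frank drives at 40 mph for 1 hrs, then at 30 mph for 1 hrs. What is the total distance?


Leg 1 distance:
40 x 1 = 40 miles
Leg 2 distance:
30 x 1 = 30 miles
Total distance:
40 + 30 = 70 miles

70 miles


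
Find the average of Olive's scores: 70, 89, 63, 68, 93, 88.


Add the scores:
70 + 89 + 63 + 68 + 93 + 88 = 471
Divide by the number of tests:
471 / 6 = 78.5

78.5


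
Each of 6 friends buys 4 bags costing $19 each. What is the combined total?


Cost per person:
4 x $19 = $76
Group total:
6 x $76 = $456

$456


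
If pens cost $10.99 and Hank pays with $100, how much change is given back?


Start with the amount paid:
$100
Subtract the price:
$100 - $10.99 = $89.01

$89.01


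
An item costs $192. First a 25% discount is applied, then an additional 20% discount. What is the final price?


First discount:
25% of $192 = $48
Price after first discount:
$192 - $48 = $144
Second discount:
20% of $144 = $28.80
Final price:
$144 - $28.80 = $115.20

$115.20


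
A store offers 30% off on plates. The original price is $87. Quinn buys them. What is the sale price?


Calculate the discount amount:
30% of $87 = $26.10
Subtract from original:
$87 - $26.10 = $60.90

$60.90


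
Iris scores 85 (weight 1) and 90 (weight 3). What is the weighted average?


Weighted sum:
1 x 85 + 3 x 90 = 355
Total weight:
1 + 3 = 4
Weighted average:
355 / 4 = 88.75

88.75


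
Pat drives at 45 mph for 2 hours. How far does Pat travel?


Use the formula: distance = speed x time
Speed = 45 mph, Time = 2 hours
45 x 2 = 90 miles

90 miles


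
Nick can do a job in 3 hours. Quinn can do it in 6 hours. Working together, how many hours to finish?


Nick's rate: 1/3 of the job per hour
Quinn's rate: 1/6 of the job per hour
Combined rate: 1/3 + 1/6 = 1/2 per hour
Time = 1 / (1/2) = 2 hours

2 hours


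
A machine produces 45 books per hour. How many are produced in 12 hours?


Production rate: 45 books per hour
Time: 12 hours
Total: 45 x 12 = 540 books

540 books


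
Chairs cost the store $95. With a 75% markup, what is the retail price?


Calculate the markup amount:
75% of $95 = $71.25
Add to cost:
$95 + $71.25 = $166.25

$166.25


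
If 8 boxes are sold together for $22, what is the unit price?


Total cost: $22
Number of items: 8
Unit price: $22 / 8 = $2.75

$2.75


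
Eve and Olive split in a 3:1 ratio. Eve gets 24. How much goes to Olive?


Find the multiplier:
24 / 3 = 8
Apply to Olive's share:
1 x 8 = 8

8


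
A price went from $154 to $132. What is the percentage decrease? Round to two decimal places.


Find the absolute change:
|132 - 154| = 22
Divide by original and multiply by 100:
22 / 154 x 100 = 14.2857...% ≈ 14.29%

14.29%


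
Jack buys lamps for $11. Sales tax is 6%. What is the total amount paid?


Calculate the tax:
6% of $11 = $0.66
Add tax to price:
$11 + $0.66 = $11.66

$11.66


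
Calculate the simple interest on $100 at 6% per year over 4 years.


Use the formula I = P x R x T / 100
P x R x T = 100 x 6 x 4 = 2400
I = 2400 / 100 = $24

$24


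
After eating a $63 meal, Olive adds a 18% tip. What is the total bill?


Calculate the tip:
18% of $63 = $11.34
Add tip to meal cost:
$63 + $11.34 = $74.34

$74.34


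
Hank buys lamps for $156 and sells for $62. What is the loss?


Selling price = $62
Cost price = $156
Loss = cost price - selling price:
Loss = $156 - $62 = $94

$94


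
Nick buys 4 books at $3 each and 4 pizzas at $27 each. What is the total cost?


Cost of books:
4 x $3 = $12
Cost of pizzas:
4 x $27 = $108
Add both:
$12 + $108 = $120

$120


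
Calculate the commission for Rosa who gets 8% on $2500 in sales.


Convert rate to decimal:
8% = 0.08
Multiply by sales:
$2500 x 0.08 = $200

$200


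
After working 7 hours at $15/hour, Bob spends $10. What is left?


Calculate earnings:
7 x $15 = $105
Subtract spending:
$105 - $10 = $95

$95


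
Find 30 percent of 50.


Convert percentage to decimal:
30% = 0.3
Multiply:
50 x 0.3 = 15

15


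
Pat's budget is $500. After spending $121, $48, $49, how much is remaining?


Add up expenses:
$121 + $48 + $49 = $218
Subtract from budget:
$500 - $218 = $282

$282


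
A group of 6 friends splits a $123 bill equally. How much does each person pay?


Total bill: $123
Number of people: 6
Each pays: $123 / 6 = $20.50

$20.50


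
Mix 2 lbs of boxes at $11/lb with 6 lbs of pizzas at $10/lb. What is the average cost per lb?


Cost of boxes:
2 x $11 = $22
Cost of pizzas:
6 x $10 = $60
Total cost: $22 + $60 = $82
Total weight: 8 lbs
Average: $82 / 8 = $10.25/lb

$10.25/lb


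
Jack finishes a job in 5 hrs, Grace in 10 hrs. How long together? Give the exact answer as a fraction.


Jack's rate: 1/5 of the job per hour
Grace's rate: 1/10 of the job per hour
Combined rate: 1/5 + 1/10 = 3/10 per hour
Time = 1 / (3/10) = 10/3 hours (≈ 3.33 hours)

10/3 hours


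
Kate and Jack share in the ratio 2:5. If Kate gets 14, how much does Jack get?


Find the multiplier:
14 / 2 = 7
Apply to Jack's share:
5 x 7 = 35

35


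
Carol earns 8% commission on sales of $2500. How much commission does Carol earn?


Convert rate to decimal:
8% = 0.08
Multiply by sales:
$2500 x 0.08 = $200

$200


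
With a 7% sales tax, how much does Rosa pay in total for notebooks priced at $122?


Calculate the tax:
7% of $122 = $8.54
Add tax to price:
$122 + $8.54 = $130.54

$130.54


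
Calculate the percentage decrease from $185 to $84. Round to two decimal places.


Find the absolute change:
|84 - 185| = 101
Divide by original and multiply by 100:
101 / 185 x 100 = 54.5945...% ≈ 54.59%

54.59%


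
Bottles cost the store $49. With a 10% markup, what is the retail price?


Calculate the markup amount:
10% of $49 = $4.90
Add to cost:
$49 + $4.90 = $53.90

$53.90


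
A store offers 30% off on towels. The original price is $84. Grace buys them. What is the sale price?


Calculate the discount amount:
30% of $84 = $25.20
Subtract from original:
$84 - $25.20 = $58.80

$58.80


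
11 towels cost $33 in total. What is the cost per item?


Total cost: $33
Number of items: 11
Unit price: $33 / 11 = $3

$3


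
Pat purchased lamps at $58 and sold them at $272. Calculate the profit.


Selling price = $272
Cost price = $58
Profit = selling price - cost price:
Profit = $272 - $58 = $214

$214


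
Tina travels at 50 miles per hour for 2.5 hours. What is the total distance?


Use the formula: distance = speed x time
Speed = 50 mph, Time = 2.5 hours
50 x 2.5 = 125 miles

125 miles


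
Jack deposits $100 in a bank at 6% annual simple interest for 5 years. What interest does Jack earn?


Use the formula I = P x R x T / 100
P x R x T = 100 x 6 x 5 = 3000
I = 3000 / 100 = $30

$30


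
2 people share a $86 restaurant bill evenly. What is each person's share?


Total bill: $86
Number of people: 2
Each pays: $86 / 2 = $43

$43


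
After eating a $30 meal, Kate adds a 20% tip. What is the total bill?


Calculate the tip:
20% of $30 = $6
Add tip to meal cost:
$30 + $6 = $36

$36


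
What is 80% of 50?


Convert percentage to decimal:
80% = 0.8
Multiply:
50 x 0.8 = 40

40


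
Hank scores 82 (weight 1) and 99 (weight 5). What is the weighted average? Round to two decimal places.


Weighted sum:
1 x 82 + 5 x 99 = 577
Total weight:
1 + 5 = 6
Weighted average:
577 / 6 = 96.1666... ≈ 96.17

96.17


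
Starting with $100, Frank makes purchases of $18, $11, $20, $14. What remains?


Add up expenses:
$18 + $11 + $20 + $14 = $63
Subtract from budget:
$100 - $63 = $37

$37


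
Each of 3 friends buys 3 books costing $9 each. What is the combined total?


Cost per person:
3 x $9 = $27
Group total:
3 x $27 = $81

$81


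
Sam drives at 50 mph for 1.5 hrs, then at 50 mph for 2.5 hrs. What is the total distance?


Leg 1 distance:
50 x 1.5 = 75 miles
Leg 2 distance:
50 x 2.5 = 125 miles
Total distance:
75 + 125 = 200 miles

200 miles


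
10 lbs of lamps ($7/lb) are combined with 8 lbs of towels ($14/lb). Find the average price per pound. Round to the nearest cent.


Cost of lamps:
10 x $7 = $70
Cost of towels:
8 x $14 = $112
Total cost: $70 + $112 = $182
Total weight: 18 lbs
Average: $182 / 18 = $10.1111... ≈ $10.11/lb

$10.11/lb


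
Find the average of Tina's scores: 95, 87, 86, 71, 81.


Add the scores:
95 + 87 + 86 + 71 + 81 = 420
Divide by the number of tests:
420 / 5 = 84

84


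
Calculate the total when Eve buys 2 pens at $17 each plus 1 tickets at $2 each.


Cost of pens:
2 x $17 = $34
Cost of tickets:
1 x $2 = $2
Add both:
$34 + $2 = $36

$36


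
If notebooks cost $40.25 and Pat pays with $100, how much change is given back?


Start with the amount paid:
$100
Subtract the price:
$100 - $40.25 = $59.75

$59.75


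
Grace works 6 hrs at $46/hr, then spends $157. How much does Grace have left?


Calculate earnings:
6 x $46 = $276
Subtract spending:
$276 - $157 = $119

$119


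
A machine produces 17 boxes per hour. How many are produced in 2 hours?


Production rate: 17 boxes per hour
Time: 2 hours
Total: 17 x 2 = 34 boxes

34 boxes


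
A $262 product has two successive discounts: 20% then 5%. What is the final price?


First discount:
20% of $262 = $52.40
Price after first discount:
$262 - $52.40 = $209.60
Second discount:
5% of $209.60 = $10.48
Final price:
$209.60 - $10.48 = $199.12

$199.12


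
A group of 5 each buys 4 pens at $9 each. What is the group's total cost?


Cost per person:
4 x $9 = $36
Group total:
5 x $36 = $180

$180


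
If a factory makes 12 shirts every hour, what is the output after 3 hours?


Production rate: 12 shirts per hour
Time: 3 hours
Total: 12 x 3 = 36 shirts

36 shirts


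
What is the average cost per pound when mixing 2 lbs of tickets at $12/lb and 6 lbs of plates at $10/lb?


Cost of tickets:
2 x $12 = $24
Cost of plates:
6 x $10 = $60
Total cost: $24 + $60 = $84
Total weight: 8 lbs
Average: $84 / 8 = $10.50/lb

$10.50/lb


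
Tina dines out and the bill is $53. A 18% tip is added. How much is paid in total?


Calculate the tip:
18% of $53 = $9.54
Add tip to meal cost:
$53 + $9.54 = $62.54

$62.54


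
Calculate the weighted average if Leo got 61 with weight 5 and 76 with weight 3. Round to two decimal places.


Weighted sum:
5 x 61 + 3 x 76 = 533
Total weight:
5 + 3 = 8
Weighted average:
533 / 8 = 66.625 ≈ 66.63

66.63


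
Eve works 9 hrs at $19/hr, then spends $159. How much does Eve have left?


Calculate earnings:
9 x $19 = $171
Subtract spending:
$171 - $159 = $12

$12


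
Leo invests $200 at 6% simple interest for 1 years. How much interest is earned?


Use the formula I = P x R x T / 100
P x R x T = 200 x 6 x 1 = 1200
I = 1200 / 100 = $12

$12


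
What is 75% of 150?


Convert percentage to decimal:
75% = 0.75
Multiply:
150 x 0.75 = 112.5

112.5


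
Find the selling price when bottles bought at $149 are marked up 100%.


Calculate the markup amount:
100% of $149 = $149
Add to cost:
$149 + $149 = $298

$298


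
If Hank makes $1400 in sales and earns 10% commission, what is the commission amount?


Convert rate to decimal:
10% = 0.1
Multiply by sales:
$1400 x 0.1 = $140

$140


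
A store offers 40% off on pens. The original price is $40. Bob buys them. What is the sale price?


Calculate the discount amount:
40% of $40 = $16
Subtract from original:
$40 - $16 = $24

$24


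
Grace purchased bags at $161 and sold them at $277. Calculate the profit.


Selling price = $277
Cost price = $161
Profit = selling price - cost price:
Profit = $277 - $161 = $116

$116


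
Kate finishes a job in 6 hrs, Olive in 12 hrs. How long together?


Kate's rate: 1/6 of the job per hour
Olive's rate: 1/12 of the job per hour
Combined rate: 1/6 + 1/12 = 1/4 per hour
Time = 1 / (1/4) = 4 hours

4 hours


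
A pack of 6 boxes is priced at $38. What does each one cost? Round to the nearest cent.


Total cost: $38
Number of items: 6
Unit price: $38 / 6 = $6.3333... ≈ $6.33

$6.33


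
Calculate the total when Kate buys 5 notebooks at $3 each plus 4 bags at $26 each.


Cost of notebooks:
5 x $3 = $15
Cost of bags:
4 x $26 = $104
Add both:
$15 + $104 = $119

$119


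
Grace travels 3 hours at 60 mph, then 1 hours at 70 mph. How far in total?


Leg 1 distance:
60 x 3 = 180 miles
Leg 2 distance:
70 x 1 = 70 miles
Total distance:
180 + 70 = 250 miles

250 miles


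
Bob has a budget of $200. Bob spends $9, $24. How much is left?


Add up expenses:
$9 + $24 = $33
Subtract from budget:
$200 - $33 = $167

$167


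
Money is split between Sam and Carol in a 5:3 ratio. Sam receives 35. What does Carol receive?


Find the multiplier:
35 / 5 = 7
Apply to Carol's share:
3 x 7 = 21

21


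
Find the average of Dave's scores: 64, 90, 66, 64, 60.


Add the scores:
64 + 90 + 66 + 64 + 60 = 344
Divide by the number of tests:
344 / 5 = 68.8

68.8


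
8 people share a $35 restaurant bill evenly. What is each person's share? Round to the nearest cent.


Total bill: $35
Number of people: 8
Each pays: $35 / 8 = $4.375 ≈ $4.38

$4.38


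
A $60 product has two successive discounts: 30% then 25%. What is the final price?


First discount:
30% of $60 = $18
Price after first discount:
$60 - $18 = $42
Second discount:
25% of $42 = $10.50
Final price:
$42 - $10.50 = $31.50

$31.50


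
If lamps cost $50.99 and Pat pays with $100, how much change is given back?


Start with the amount paid:
$100
Subtract the price:
$100 - $50.99 = $49.01

$49.01


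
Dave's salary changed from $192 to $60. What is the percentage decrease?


Find the absolute change:
|60 - 192| = 132
Divide by original and multiply by 100:
132 / 192 x 100 = 68.75%

68.75%


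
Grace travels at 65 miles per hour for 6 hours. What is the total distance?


Use the formula: distance = speed x time
Speed = 65 mph, Time = 6 hours
65 x 6 = 390 miles

390 miles


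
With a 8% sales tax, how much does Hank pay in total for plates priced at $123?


Calculate the tax:
8% of $123 = $9.84
Add tax to price:
$123 + $9.84 = $132.84

$132.84


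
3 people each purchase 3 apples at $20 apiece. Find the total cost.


Cost per person:
3 x $20 = $60
Group total:
3 x $60 = $180

$180


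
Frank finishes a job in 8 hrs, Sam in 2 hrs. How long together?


Frank's rate: 1/8 of the job per hour
Sam's rate: 1/2 of the job per hour
Combined rate: 1/8 + 1/2 = 5/8 per hour
Time = 1 / (5/8) = 8/5 = 1.6 hours

1.6 hours


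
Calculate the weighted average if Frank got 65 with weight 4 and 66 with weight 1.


Weighted sum:
4 x 65 + 1 x 66 = 326
Total weight:
4 + 1 = 5
Weighted average:
326 / 5 = 65.2

65.2


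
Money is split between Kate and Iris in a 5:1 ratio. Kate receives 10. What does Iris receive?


Find the multiplier:
10 / 5 = 2
Apply to Iris's share:
1 x 2 = 2

2


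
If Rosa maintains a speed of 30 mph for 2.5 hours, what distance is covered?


Use the formula: distance = speed x time
Speed = 30 mph, Time = 2.5 hours
30 x 2.5 = 75 miles

75 miles


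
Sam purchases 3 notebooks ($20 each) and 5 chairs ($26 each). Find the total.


Cost of notebooks:
3 x $20 = $60
Cost of chairs:
5 x $26 = $130
Add both:
$60 + $130 = $190

$190


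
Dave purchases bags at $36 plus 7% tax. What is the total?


Calculate the tax:
7% of $36 = $2.52
Add tax to price:
$36 + $2.52 = $38.52

$38.52


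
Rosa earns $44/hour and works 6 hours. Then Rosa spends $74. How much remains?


Calculate earnings:
6 x $44 = $264
Subtract spending:
$264 - $74 = $190

$190


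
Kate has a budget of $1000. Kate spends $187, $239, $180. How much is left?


Add up expenses:
$187 + $239 + $180 = $606
Subtract from budget:
$1000 - $606 = $394

$394


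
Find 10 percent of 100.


Convert percentage to decimal:
10% = 0.1
Multiply:
100 x 0.1 = 10

10


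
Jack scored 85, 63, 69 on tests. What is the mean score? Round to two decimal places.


Add the scores:
85 + 63 + 69 = 217
Divide by the number of tests:
217 / 3 = 72.3333... ≈ 72.33

72.33


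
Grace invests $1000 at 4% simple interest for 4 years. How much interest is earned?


Use the formula I = P x R x T / 100
P x R x T = 1000 x 4 x 4 = 16000
I = 16000 / 100 = $160

$160


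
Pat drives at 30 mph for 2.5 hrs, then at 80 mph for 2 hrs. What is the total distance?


Leg 1 distance:
30 x 2.5 = 75 miles
Leg 2 distance:
80 x 2 = 160 miles
Total distance:
75 + 160 = 235 miles

235 miles


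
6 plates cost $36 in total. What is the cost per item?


Total cost: $36
Number of items: 6
Unit price: $36 / 6 = $6

$6


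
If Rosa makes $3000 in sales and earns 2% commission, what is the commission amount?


Convert rate to decimal:
2% = 0.02
Multiply by sales:
$3000 x 0.02 = $60

$60


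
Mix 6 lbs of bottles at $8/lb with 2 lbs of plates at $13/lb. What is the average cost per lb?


Cost of bottles:
6 x $8 = $48
Cost of plates:
2 x $13 = $26
Total cost: $48 + $26 = $74
Total weight: 8 lbs
Average: $74 / 8 = $9.25/lb

$9.25/lb


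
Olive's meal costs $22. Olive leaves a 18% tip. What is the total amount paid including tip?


Calculate the tip:
18% of $22 = $3.96
Add tip to meal cost:
$22 + $3.96 = $25.96

$25.96


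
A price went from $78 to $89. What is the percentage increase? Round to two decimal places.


Find the absolute change:
|89 - 78| = 11
Divide by original and multiply by 100:
11 / 78 x 100 = 14.1025...% ≈ 14.1%

14.1%


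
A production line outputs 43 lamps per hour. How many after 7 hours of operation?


Production rate: 43 lamps per hour
Time: 7 hours
Total: 43 x 7 = 301 lamps

301 lamps


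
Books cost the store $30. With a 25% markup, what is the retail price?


Calculate the markup amount:
25% of $30 = $7.50
Add to cost:
$30 + $7.50 = $37.50

$37.50


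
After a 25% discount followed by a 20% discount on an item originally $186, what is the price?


First discount:
25% of $186 = $46.50
Price after first discount:
$186 - $46.50 = $139.50
Second discount:
20% of $139.50 = $27.90
Final price:
$139.50 - $27.90 = $111.60

$111.60


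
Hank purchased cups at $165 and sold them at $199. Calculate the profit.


Selling price = $199
Cost price = $165
Profit = selling price - cost price:
Profit = $199 - $165 = $34

$34


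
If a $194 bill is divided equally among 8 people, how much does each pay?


Total bill: $194
Number of people: 8
Each pays: $194 / 8 = $24.25

$24.25


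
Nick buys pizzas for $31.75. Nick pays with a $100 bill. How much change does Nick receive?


Start with the amount paid:
$100
Subtract the price:
$100 - $31.75 = $68.25

$68.25


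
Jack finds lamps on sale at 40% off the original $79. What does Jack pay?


Calculate the discount amount:
40% of $79 = $31.60
Subtract from original:
$79 - $31.60 = $47.40

$47.40


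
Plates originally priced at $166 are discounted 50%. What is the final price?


Calculate the discount amount:
50% of $166 = $83
Subtract from original:
$166 - $83 = $83

$83


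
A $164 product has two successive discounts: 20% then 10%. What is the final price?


First discount:
20% of $164 = $32.80
Price after first discount:
$164 - $32.80 = $131.20
Second discount:
10% of $131.20 = $13.12
Final price:
$131.20 - $13.12 = $118.08

$118.08


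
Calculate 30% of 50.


Convert percentage to decimal:
30% = 0.3
Multiply:
50 x 0.3 = 15

15


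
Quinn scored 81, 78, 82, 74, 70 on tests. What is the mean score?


Add the scores:
81 + 78 + 82 + 74 + 70 = 385
Divide by the number of tests:
385 / 5 = 77

77


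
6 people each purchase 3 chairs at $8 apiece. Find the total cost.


Cost per person:
3 x $8 = $24
Group total:
6 x $24 = $144

$144


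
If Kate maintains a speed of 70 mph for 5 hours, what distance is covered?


Use the formula: distance = speed x time
Speed = 70 mph, Time = 5 hours
70 x 5 = 350 miles

350 miles


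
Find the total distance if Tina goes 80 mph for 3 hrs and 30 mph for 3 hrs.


Leg 1 distance:
80 x 3 = 240 miles
Leg 2 distance:
30 x 3 = 90 miles
Total distance:
240 + 90 = 330 miles

330 miles


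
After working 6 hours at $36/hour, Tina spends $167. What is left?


Calculate earnings:
6 x $36 = $216
Subtract spending:
$216 - $167 = $49

$49


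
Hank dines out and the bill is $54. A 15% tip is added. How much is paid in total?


Calculate the tip:
15% of $54 = $8.10
Add tip to meal cost:
$54 + $8.10 = $62.10

$62.10


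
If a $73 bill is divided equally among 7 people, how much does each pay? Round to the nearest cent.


Total bill: $73
Number of people: 7
Each pays: $73 / 7 = $10.4285... ≈ $10.43

$10.43


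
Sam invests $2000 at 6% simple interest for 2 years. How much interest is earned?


Use the formula I = P x R x T / 100
P x R x T = 2000 x 6 x 2 = 24000
I = 24000 / 100 = $240

$240


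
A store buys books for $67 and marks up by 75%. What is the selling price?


Calculate the markup amount:
75% of $67 = $50.25
Add to cost:
$67 + $50.25 = $117.25

$117.25


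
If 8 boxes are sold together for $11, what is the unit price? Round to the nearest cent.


Total cost: $11
Number of items: 8
Unit price: $11 / 8 = $1.375 ≈ $1.38

$1.38


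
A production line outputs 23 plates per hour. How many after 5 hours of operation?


Production rate: 23 plates per hour
Time: 5 hours
Total: 23 x 5 = 115 plates

115 plates


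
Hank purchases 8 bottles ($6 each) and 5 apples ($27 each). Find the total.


Cost of bottles:
8 x $6 = $48
Cost of apples:
5 x $27 = $135
Add both:
$48 + $135 = $183

$183


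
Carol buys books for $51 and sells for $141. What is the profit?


Selling price = $141
Cost price = $51
Profit = selling price - cost price:
Profit = $141 - $51 = $90

$90


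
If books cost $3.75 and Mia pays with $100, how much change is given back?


Start with the amount paid:
$100
Subtract the price:
$100 - $3.75 = $96.25

$96.25


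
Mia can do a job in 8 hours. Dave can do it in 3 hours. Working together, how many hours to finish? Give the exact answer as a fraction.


Mia's rate: 1/8 of the job per hour
Dave's rate: 1/3 of the job per hour
Combined rate: 1/8 + 1/3 = 11/24 per hour
Time = 1 / (11/24) = 24/11 hours (≈ 2.18 hours)

24/11 hours


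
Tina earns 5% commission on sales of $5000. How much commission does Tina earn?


Convert rate to decimal:
5% = 0.05
Multiply by sales:
$5000 x 0.05 = $250

$250


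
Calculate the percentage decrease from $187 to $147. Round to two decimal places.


Find the absolute change:
|147 - 187| = 40
Divide by original and multiply by 100:
40 / 187 x 100 = 21.3903...% ≈ 21.39%

21.39%


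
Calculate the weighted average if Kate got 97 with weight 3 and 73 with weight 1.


Weighted sum:
3 x 97 + 1 x 73 = 364
Total weight:
3 + 1 = 4
Weighted average:
364 / 4 = 91

91


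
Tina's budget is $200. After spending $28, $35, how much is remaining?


Add up expenses:
$28 + $35 = $63
Subtract from budget:
$200 - $63 = $137

$137


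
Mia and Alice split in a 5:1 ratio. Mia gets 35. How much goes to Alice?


Find the multiplier:
35 / 5 = 7
Apply to Alice's share:
1 x 7 = 7

7


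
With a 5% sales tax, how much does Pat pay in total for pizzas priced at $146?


Calculate the tax:
5% of $146 = $7.30
Add tax to price:
$146 + $7.30 = $153.30

$153.30


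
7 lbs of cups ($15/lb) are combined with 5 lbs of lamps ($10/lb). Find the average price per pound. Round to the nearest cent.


Cost of cups:
7 x $15 = $105
Cost of lamps:
5 x $10 = $50
Total cost: $105 + $50 = $155
Total weight: 12 lbs
Average: $155 / 12 = $12.9166... ≈ $12.92/lb

$12.92/lb


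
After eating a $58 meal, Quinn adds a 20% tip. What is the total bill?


Calculate the tip:
20% of $58 = $11.60
Add tip to meal cost:
$58 + $11.60 = $69.60

$69.60


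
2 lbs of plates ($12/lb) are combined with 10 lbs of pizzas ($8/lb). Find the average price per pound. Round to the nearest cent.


Cost of plates:
2 x $12 = $24
Cost of pizzas:
10 x $8 = $80
Total cost: $24 + $80 = $104
Total weight: 12 lbs
Average: $104 / 12 = $8.6666... ≈ $8.67/lb

$8.67/lb


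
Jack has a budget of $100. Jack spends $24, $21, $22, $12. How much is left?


Add up expenses:
$24 + $21 + $22 + $12 = $79
Subtract from budget:
$100 - $79 = $21

$21


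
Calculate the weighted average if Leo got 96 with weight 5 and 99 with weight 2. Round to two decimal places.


Weighted sum:
5 x 96 + 2 x 99 = 678
Total weight:
5 + 2 = 7
Weighted average:
678 / 7 = 96.8571... ≈ 96.86

96.86


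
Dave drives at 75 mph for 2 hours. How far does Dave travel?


Use the formula: distance = speed x time
Speed = 75 mph, Time = 2 hours
75 x 2 = 150 miles

150 miles


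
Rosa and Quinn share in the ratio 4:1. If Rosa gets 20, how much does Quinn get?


Find the multiplier:
20 / 4 = 5
Apply to Quinn's share:
1 x 5 = 5

5


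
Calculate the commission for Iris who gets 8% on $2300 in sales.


Convert rate to decimal:
8% = 0.08
Multiply by sales:
$2300 x 0.08 = $184

$184


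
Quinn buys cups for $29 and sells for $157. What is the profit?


Selling price = $157
Cost price = $29
Profit = selling price - cost price:
Profit = $157 - $29 = $128

$128


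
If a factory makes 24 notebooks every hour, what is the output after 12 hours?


Production rate: 24 notebooks per hour
Time: 12 hours
Total: 24 x 12 = 288 notebooks

288 notebooks


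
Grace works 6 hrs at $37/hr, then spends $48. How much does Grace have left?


Calculate earnings:
6 x $37 = $222
Subtract spending:
$222 - $48 = $174

$174


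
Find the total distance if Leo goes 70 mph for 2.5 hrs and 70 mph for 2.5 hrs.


Leg 1 distance:
70 x 2.5 = 175 miles
Leg 2 distance:
70 x 2.5 = 175 miles
Total distance:
175 + 175 = 350 miles

350 miles


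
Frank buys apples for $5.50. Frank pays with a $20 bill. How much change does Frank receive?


Start with the amount paid:
$20
Subtract the price:
$20 - $5.50 = $14.50

$14.50


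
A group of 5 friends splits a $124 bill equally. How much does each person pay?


Total bill: $124
Number of people: 5
Each pays: $124 / 5 = $24.80

$24.80


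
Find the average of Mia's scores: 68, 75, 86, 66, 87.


Add the scores:
68 + 75 + 86 + 66 + 87 = 382
Divide by the number of tests:
382 / 5 = 76.4

76.4


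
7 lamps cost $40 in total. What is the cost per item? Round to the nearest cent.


Total cost: $40
Number of items: 7
Unit price: $40 / 7 = $5.7142... ≈ $5.71

$5.71


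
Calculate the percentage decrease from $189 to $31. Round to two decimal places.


Find the absolute change:
|31 - 189| = 158
Divide by original and multiply by 100:
158 / 189 x 100 = 83.5978...% ≈ 83.6%

83.6%


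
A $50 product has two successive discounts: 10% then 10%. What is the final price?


First discount:
10% of $50 = $5
Price after first discount:
$50 - $5 = $45
Second discount:
10% of $45 = $4.50
Final price:
$45 - $4.50 = $40.50

$40.50


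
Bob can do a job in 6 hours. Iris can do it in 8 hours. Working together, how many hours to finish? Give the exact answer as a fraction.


Bob's rate: 1/6 of the job per hour
Iris's rate: 1/8 of the job per hour
Combined rate: 1/6 + 1/8 = 7/24 per hour
Time = 1 / (7/24) = 24/7 hours (≈ 3.43 hours)

24/7 hours


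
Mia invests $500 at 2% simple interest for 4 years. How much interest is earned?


Use the formula I = P x R x T / 100
P x R x T = 500 x 2 x 4 = 4000
I = 4000 / 100 = $40

$40


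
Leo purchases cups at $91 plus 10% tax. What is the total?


Calculate the tax:
10% of $91 = $9.10
Add tax to price:
$91 + $9.10 = $100.10

$100.10


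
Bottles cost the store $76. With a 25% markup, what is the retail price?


Calculate the markup amount:
25% of $76 = $19
Add to cost:
$76 + $19 = $95

$95


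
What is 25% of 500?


Convert percentage to decimal:
25% = 0.25
Multiply:
500 x 0.25 = 125

125


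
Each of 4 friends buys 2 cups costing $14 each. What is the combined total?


Cost per person:
2 x $14 = $28
Group total:
4 x $28 = $112

$112


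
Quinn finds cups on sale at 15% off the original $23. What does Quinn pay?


Calculate the discount amount:
15% of $23 = $3.45
Subtract from original:
$23 - $3.45 = $19.55

$19.55


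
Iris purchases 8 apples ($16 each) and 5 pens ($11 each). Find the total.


Cost of apples:
8 x $16 = $128
Cost of pens:
5 x $11 = $55
Add both:
$128 + $55 = $183

$183


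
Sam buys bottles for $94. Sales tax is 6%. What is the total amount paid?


Calculate the tax:
6% of $94 = $5.64
Add tax to price:
$94 + $5.64 = $99.64

$99.64


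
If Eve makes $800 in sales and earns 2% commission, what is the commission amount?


Convert rate to decimal:
2% = 0.02
Multiply by sales:
$800 x 0.02 = $16

$16


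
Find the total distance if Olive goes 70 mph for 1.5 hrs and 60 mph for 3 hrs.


Leg 1 distance:
70 x 1.5 = 105 miles
Leg 2 distance:
60 x 3 = 180 miles
Total distance:
105 + 180 = 285 miles

285 miles


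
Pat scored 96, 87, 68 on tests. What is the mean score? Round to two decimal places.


Add the scores:
96 + 87 + 68 = 251
Divide by the number of tests:
251 / 3 = 83.6666... ≈ 83.67

83.67


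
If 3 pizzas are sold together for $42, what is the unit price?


Total cost: $42
Number of items: 3
Unit price: $42 / 3 = $14

$14


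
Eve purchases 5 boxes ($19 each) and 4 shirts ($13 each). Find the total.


Cost of boxes:
5 x $19 = $95
Cost of shirts:
4 x $13 = $52
Add both:
$95 + $52 = $147

$147


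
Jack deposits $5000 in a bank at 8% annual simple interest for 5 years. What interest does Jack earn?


Use the formula I = P x R x T / 100
P x R x T = 5000 x 8 x 5 = 200000
I = 200000 / 100 = $2000

$2000


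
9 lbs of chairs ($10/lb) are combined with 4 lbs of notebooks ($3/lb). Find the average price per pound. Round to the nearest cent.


Cost of chairs:
9 x $10 = $90
Cost of notebooks:
4 x $3 = $12
Total cost: $90 + $12 = $102
Total weight: 13 lbs
Average: $102 / 13 = $7.8461... ≈ $7.85/lb

$7.85/lb


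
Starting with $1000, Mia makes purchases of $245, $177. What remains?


Add up expenses:
$245 + $177 = $422
Subtract from budget:
$1000 - $422 = $578

$578


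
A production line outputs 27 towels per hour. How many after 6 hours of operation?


Production rate: 27 towels per hour
Time: 6 hours
Total: 27 x 6 = 162 towels

162 towels


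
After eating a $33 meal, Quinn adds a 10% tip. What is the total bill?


Calculate the tip:
10% of $33 = $3.30
Add tip to meal cost:
$33 + $3.30 = $36.30

$36.30


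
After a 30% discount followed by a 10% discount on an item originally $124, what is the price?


First discount:
30% of $124 = $37.20
Price after first discount:
$124 - $37.20 = $86.80
Second discount:
10% of $86.80 = $8.68
Final price:
$86.80 - $8.68 = $78.12

$78.12


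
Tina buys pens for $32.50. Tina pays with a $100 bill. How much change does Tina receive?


Start with the amount paid:
$100
Subtract the price:
$100 - $32.50 = $67.50

$67.50


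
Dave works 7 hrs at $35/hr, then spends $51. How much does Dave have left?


Calculate earnings:
7 x $35 = $245
Subtract spending:
$245 - $51 = $194

$194


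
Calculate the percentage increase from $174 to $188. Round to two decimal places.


Find the absolute change:
|188 - 174| = 14
Divide by original and multiply by 100:
14 / 174 x 100 = 8.0459...% ≈ 8.05%

8.05%


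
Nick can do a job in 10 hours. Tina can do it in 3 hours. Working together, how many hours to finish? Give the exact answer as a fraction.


Nick's rate: 1/10 of the job per hour
Tina's rate: 1/3 of the job per hour
Combined rate: 1/10 + 1/3 = 13/30 per hour
Time = 1 / (13/30) = 30/13 hours (≈ 2.31 hours)

30/13 hours


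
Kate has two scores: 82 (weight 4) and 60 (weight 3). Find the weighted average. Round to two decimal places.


Weighted sum:
4 x 82 + 3 x 60 = 508
Total weight:
4 + 3 = 7
Weighted average:
508 / 7 = 72.5714... ≈ 72.57

72.57


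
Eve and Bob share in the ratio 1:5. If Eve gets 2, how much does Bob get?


Find the multiplier:
2 / 1 = 2
Apply to Bob's share:
5 x 2 = 10

10


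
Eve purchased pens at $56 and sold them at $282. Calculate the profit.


Selling price = $282
Cost price = $56
Profit = selling price - cost price:
Profit = $282 - $56 = $226

$226


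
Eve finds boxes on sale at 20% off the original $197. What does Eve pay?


Calculate the discount amount:
20% of $197 = $39.40
Subtract from original:
$197 - $39.40 = $157.60

$157.60


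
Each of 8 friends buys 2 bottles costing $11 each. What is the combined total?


Cost per person:
2 x $11 = $22
Group total:
8 x $22 = $176

$176


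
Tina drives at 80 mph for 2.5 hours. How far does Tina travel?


Use the formula: distance = speed x time
Speed = 80 mph, Time = 2.5 hours
80 x 2.5 = 200 miles

200 miles


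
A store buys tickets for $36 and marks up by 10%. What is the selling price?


Calculate the markup amount:
10% of $36 = $3.60
Add to cost:
$36 + $3.60 = $39.60

$39.60


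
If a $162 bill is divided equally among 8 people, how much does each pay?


Total bill: $162
Number of people: 8
Each pays: $162 / 8 = $20.25

$20.25


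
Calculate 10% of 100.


Convert percentage to decimal:
10% = 0.1
Multiply:
100 x 0.1 = 10

10


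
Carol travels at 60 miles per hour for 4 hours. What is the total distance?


Use the formula: distance = speed x time
Speed = 60 mph, Time = 4 hours
60 x 4 = 240 miles

240 miles


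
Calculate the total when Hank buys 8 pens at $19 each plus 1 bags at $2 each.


Cost of pens:
8 x $19 = $152
Cost of bags:
1 x $2 = $2
Add both:
$152 + $2 = $154

$154


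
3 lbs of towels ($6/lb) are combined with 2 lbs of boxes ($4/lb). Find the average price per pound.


Cost of towels:
3 x $6 = $18
Cost of boxes:
2 x $4 = $8
Total cost: $18 + $8 = $26
Total weight: 5 lbs
Average: $26 / 5 = $5.20/lb

$5.20/lb


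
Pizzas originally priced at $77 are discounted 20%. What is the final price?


Calculate the discount amount:
20% of $77 = $15.40
Subtract from original:
$77 - $15.40 = $61.60

$61.60


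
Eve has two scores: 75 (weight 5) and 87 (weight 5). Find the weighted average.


Weighted sum:
5 x 75 + 5 x 87 = 810
Total weight:
5 + 5 = 10
Weighted average:
810 / 10 = 81

81


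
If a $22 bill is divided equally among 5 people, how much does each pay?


Total bill: $22
Number of people: 5
Each pays: $22 / 5 = $4.40

$4.40


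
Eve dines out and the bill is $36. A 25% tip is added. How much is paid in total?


Calculate the tip:
25% of $36 = $9
Add tip to meal cost:
$36 + $9 = $45

$45


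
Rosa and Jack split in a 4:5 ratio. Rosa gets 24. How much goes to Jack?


Find the multiplier:
24 / 4 = 6
Apply to Jack's share:
5 x 6 = 30

30


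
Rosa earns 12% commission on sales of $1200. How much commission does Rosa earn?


Convert rate to decimal:
12% = 0.12
Multiply by sales:
$1200 x 0.12 = $144

$144


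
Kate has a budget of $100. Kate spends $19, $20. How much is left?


Add up expenses:
$19 + $20 = $39
Subtract from budget:
$100 - $39 = $61

$61


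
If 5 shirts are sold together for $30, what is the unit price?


Total cost: $30
Number of items: 5
Unit price: $30 / 5 = $6

$6


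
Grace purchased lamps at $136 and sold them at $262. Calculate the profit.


Selling price = $262
Cost price = $136
Profit = selling price - cost price:
Profit = $262 - $136 = $126

$126


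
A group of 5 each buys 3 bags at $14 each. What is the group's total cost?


Cost per person:
3 x $14 = $42
Group total:
5 x $42 = $210

$210


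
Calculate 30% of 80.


Convert percentage to decimal:
30% = 0.3
Multiply:
80 x 0.3 = 24

24


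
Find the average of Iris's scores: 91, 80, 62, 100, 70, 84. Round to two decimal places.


Add the scores:
91 + 80 + 62 + 100 + 70 + 84 = 487
Divide by the number of tests:
487 / 6 = 81.1666... ≈ 81.17

81.17


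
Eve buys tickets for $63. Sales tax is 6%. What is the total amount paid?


Calculate the tax:
6% of $63 = $3.78
Add tax to price:
$63 + $3.78 = $66.78

$66.78


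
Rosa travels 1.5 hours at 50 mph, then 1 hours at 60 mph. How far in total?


Leg 1 distance:
50 x 1.5 = 75 miles
Leg 2 distance:
60 x 1 = 60 miles
Total distance:
75 + 60 = 135 miles

135 miles


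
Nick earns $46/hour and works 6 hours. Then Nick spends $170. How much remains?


Calculate earnings:
6 x $46 = $276
Subtract spending:
$276 - $170 = $106

$106


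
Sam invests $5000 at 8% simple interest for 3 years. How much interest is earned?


Use the formula I = P x R x T / 100
P x R x T = 5000 x 8 x 3 = 120000
I = 120000 / 100 = $1200

$1200


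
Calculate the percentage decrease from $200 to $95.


Find the absolute change:
|95 - 200| = 105
Divide by original and multiply by 100:
105 / 200 x 100 = 52.5%

52.5%


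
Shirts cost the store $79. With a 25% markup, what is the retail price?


Calculate the markup amount:
25% of $79 = $19.75
Add to cost:
$79 + $19.75 = $98.75

$98.75


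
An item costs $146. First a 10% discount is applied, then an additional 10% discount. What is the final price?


First discount:
10% of $146 = $14.60
Price after first discount:
$146 - $14.60 = $131.40
Second discount:
10% of $131.40 = $13.14
Final price:
$131.40 - $13.14 = $118.26

$118.26


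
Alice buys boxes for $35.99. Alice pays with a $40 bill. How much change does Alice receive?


Start with the amount paid:
$40
Subtract the price:
$40 - $35.99 = $4.01

$4.01


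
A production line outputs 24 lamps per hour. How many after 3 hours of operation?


Production rate: 24 lamps per hour
Time: 3 hours
Total: 24 x 3 = 72 lamps

72 lamps


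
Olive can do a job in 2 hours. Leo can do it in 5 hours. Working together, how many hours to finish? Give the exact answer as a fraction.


Olive's rate: 1/2 of the job per hour
Leo's rate: 1/5 of the job per hour
Combined rate: 1/2 + 1/5 = 7/10 per hour
Time = 1 / (7/10) = 10/7 hours (≈ 1.43 hours)

10/7 hours


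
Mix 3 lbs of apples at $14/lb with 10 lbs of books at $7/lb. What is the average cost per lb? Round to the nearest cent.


Cost of apples:
3 x $14 = $42
Cost of books:
10 x $7 = $70
Total cost: $42 + $70 = $112
Total weight: 13 lbs
Average: $112 / 13 = $8.6153... ≈ $8.62/lb

$8.62/lb


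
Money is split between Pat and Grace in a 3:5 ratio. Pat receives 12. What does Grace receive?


Find the multiplier:
12 / 3 = 4
Apply to Grace's share:
5 x 4 = 20

20


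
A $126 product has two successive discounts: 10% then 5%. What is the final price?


First discount:
10% of $126 = $12.60
Price after first discount:
$126 - $12.60 = $113.40
Second discount:
5% of $113.40 = $5.67
Final price:
$113.40 - $5.67 = $107.73

$107.73
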